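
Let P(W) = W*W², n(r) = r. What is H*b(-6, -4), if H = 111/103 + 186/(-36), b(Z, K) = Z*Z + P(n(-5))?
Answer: 224903/618 ≈ 363.92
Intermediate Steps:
P(W) = W³
b(Z, K) = -125 + Z² (b(Z, K) = Z*Z + (-5)³ = Z² - 125 = -125 + Z²)
H = -2527/618 (H = 111*(1/103) + 186*(-1/36) = 111/103 - 31/6 = -2527/618 ≈ -4.0890)
H*b(-6, -4) = -2527*(-125 + (-6)²)/618 = -2527*(-125 + 36)/618 = -2527/618*(-89) = 224903/618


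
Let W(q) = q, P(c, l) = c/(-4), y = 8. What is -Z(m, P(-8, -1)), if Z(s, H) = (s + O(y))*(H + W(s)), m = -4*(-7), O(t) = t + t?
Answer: -1320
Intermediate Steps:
P(c, l) = -c/4 (P(c, l) = c*(-¼) = -c/4)
O(t) = 2*t
m = 28
Z(s, H) = (16 + s)*(H + s) (Z(s, H) = (s + 2*8)*(H + s) = (s + 16)*(H + s) = (16 + s)*(H + s))
-Z(m, P(-8, -1)) = -(28² + 16*(-¼*(-8)) + 16*28 - ¼*(-8)*28) = -(784 + 16*2 + 448 + 2*28) = -(784 + 32 + 448 + 56) = -1*1320 = -1320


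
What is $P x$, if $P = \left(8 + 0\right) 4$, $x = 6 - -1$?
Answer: $224$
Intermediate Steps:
$x = 7$ ($x = 6 + 1 = 7$)
$P = 32$ ($P = 8 \cdot 4 = 32$)
$P x = 32 \cdot 7 = 224$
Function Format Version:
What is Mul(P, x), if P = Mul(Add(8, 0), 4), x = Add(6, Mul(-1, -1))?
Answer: 224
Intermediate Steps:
x = 7 (x = Add(6, 1) = 7)
P = 32 (P = Mul(8, 4) = 32)
Mul(P, x) = Mul(32, 7) = 224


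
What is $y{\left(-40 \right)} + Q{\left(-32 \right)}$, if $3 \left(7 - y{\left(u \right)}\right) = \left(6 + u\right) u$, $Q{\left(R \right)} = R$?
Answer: $- \frac{1435}{3} \approx -478.33$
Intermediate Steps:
$y{\left(u \right)} = 7 - \frac{u \left(6 + u\right)}{3}$ ($y{\left(u \right)} = 7 - \frac{\left(6 + u\right) u}{3} = 7 - \frac{u \left(6 + u\right)}{3}$)
$y{\left(-40 \right)} + Q{\left(-32 \right)} = \left(7 - -80 - \frac{\left(-40\right)^{2}}{3}\right) - 32 = \left(7 + 80 - \frac{1600}{3}\right) - 32 = - \frac{1339}{3} - 32 = - \frac{1435}{3}$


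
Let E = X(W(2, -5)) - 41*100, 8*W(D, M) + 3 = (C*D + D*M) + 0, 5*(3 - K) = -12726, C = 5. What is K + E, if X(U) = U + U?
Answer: -31051/20 ≈ -1552.6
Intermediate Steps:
K = 12741/5 (K = 3 - ⅕*(-12726) = 3 + 12726/5 = 12741/5 ≈ 2548.2)
W(D, M) = -3/8 + 5*D/8 + D*M/8 (W(D, M) = -3/8 + ((5*D + D*M) + 0)/8 = -3/8 + (5*D + D*M)/8 = -3/8 + (5*D/8 + D*M/8) = -3/8 + 5*D/8 + D*M/8)
X(U) = 2*U
E = -16403/4 (E = 2*(-3/8 + (5/8)*2 + (⅛)*2*(-5)) - 41*100 = 2*(-3/8 + 5/4 - 5/4) - 4100 = 2*(-3/8) - 4100 = -¾ - 4100 = -16403/4 ≈ -4100.8)
K + E = 12741/5 - 16403/4 = -31051/20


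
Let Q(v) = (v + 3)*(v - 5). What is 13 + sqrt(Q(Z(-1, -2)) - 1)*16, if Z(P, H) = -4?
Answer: 13 + 32*sqrt(2) ≈ 58.255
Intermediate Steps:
Q(v) = (-5 + v)*(3 + v) (Q(v) = (3 + v)*(-5 + v) = (-5 + v)*(3 + v))
13 + sqrt(Q(Z(-1, -2)) - 1)*16 = 13 + sqrt((-15 + (-4)**2 - 2*(-4)) - 1)*16 = 13 + sqrt((-15 + 16 + 8) - 1)*16 = 13 + sqrt(9 - 1)*16 = 13 + sqrt(8)*16 = 13 + (2*sqrt(2))*16 = 13 + 32*sqrt(2)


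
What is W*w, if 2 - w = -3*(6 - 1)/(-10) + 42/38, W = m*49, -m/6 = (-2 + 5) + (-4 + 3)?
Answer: 6762/19 ≈ 355.89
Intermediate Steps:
m = -12 (m = -6*((-2 + 5) + (-4 + 3)) = -6*(3 - 1) = -6*2 = -12)
W = -588 (W = -12*49 = -588)
w = -23/38 (w = 2 - (-3*(6 - 1)/(-10) + 42/38) = 2 - (-3*5*(-⅒) + 42*(1/38)) = 2 - (-15*(-⅒) + 21/19) = 2 - (3/2 + 21/19) = 2 - 1*99/38 = 2 - 99/38 = -23/38 ≈ -0.60526)
W*w = -588*(-23/38) = 6762/19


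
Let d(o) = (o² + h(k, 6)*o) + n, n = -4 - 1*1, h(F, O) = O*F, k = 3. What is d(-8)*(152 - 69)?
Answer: -7055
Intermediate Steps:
h(F, O) = F*O
n = -5 (n = -4 - 1 = -5)
d(o) = -5 + o² + 18*o (d(o) = (o² + (3*6)*o) - 5 = (o² + 18*o) - 5 = -5 + o² + 18*o)
d(-8)*(152 - 69) = (-5 + (-8)² + 18*(-8))*(152 - 69) = (-5 + 64 - 144)*83 = -85*83 = -7055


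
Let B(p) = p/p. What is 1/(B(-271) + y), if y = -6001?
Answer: -1/6000 ≈ -0.00016667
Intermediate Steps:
B(p) = 1
1/(B(-271) + y) = 1/(1 - 6001) = 1/(-6000) = -1/6000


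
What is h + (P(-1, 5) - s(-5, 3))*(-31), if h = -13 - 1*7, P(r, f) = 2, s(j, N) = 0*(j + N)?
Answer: -82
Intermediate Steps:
s(j, N) = 0 (s(j, N) = 0*(N + j) = 0)
h = -20 (h = -13 - 7 = -20)
h + (P(-1, 5) - s(-5, 3))*(-31) = -20 + (2 - 1*0)*(-31) = -20 + (2 + 0)*(-31) = -20 + 2*(-31) = -20 - 62 = -82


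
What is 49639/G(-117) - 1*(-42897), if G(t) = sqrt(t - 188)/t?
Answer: 42897 + 5807763*I*sqrt(305)/305 ≈ 42897.0 + 3.3255e+5*I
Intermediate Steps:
G(t) = sqrt(-188 + t)/t
49639/G(-117) - 1*(-42897) = 49639/((sqrt(-188 - 117)/(-117))) - 1*(-42897) = 49639/((-I*sqrt(305)/117)) + 42897 = 49639*(117*I*sqrt(305)/305) + 42897 = 5807763*I*sqrt(305)/305 + 42897 = 42897 + 5807763*I*sqrt(305)/305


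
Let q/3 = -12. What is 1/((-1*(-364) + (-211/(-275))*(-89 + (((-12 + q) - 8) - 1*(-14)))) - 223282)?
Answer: -275/61330091 ≈ -4.4839e-6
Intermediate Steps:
q = -36 (q = 3*(-12) = -36)
1/((-1*(-364) + (-211/(-275))*(-89 + (((-12 + q) - 8) - 1*(-14)))) - 223282) = 1/((-1*(-364) + (-211/(-275))*(-89 + (((-12 - 36) - 8) - 1*(-14)))) - 223282) = 1/((364 + (-211*(-1/275))*(-89 + ((-48 - 8) + 14))) - 223282) = 1/((364 + 211*(-89 + (-56 + 14))/275) - 223282) = 1/((364 + 211*(-89 - 42)/275) - 223282) = 1/((364 + (211/275)*(-131)) - 223282) = 1/((364 - 27641/275) - 223282) = 1/(72459/275 - 223282) = 1/(-61330091/275) = -275/61330091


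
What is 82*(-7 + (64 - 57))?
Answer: 0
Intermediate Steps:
82*(-7 + (64 - 57)) = 82*(-7 + 7) = 82*0 = 0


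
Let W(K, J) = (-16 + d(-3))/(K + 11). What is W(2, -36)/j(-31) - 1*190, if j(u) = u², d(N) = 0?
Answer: -2373686/12493 ≈ -190.00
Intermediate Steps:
W(K, J) = -16/(11 + K) (W(K, J) = (-16 + 0)/(K + 11) = -16/(11 + K))
W(2, -36)/j(-31) - 1*190 = (-16/(11 + 2))/((-31)²) - 1*190 = -16/13/961 - 190 = -16*1/13*(1/961) - 190 = -16/13*1/961 - 190 = -16/12493 - 190 = -2373686/12493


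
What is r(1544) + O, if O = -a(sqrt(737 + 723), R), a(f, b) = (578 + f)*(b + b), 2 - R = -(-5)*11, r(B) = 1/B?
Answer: 94597793/1544 + 212*sqrt(365) ≈ 65318.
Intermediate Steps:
R = -53 (R = 2 - (-1)*(-5*11) = 2 - (-1)*(-55) = 2 - 1*55 = 2 - 55 = -53)
a(f, b) = 2*b*(578 + f) (a(f, b) = (578 + f)*(2*b) = 2*b*(578 + f))
O = 61268 + 212*sqrt(365) (O = -2*(-53)*(578 + sqrt(737 + 723)) = -2*(-53)*(578 + sqrt(1460)) = -2*(-53)*(578 + 2*sqrt(365)) = -(-61268 - 212*sqrt(365)) = 61268 + 212*sqrt(365) ≈ 65318.)
r(1544) + O = 1/1544 + (61268 + 212*sqrt(365)) = 94597793/1544 + 212*sqrt(365)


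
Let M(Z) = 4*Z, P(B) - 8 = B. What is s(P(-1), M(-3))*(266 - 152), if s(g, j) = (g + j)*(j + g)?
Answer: 2850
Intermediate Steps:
P(B) = 8 + B
s(g, j) = (g + j)**2 (s(g, j) = (g + j)*(g + j) = (g + j)**2)
s(P(-1), M(-3))*(266 - 152) = ((8 - 1) + 4*(-3))**2*(266 - 152) = (7 - 12)**2*114 = (-5)**2*114 = 25*114 = 2850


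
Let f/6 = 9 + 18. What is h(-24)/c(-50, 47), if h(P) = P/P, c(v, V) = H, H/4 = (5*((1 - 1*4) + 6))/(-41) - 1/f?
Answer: -3321/4942 ≈ -0.67200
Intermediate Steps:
f = 162 (f = 6*(9 + 18) = 6*27 = 162)
H = -4942/3321 (H = 4*((5*((1 - 1*4) + 6))/(-41) - 1/162) = 4*((5*((1 - 4) + 6))*(-1/41) - 1*1/162) = 4*((5*(-3 + 6))*(-1/41) - 1/162) = 4*((5*3)*(-1/41) - 1/162) = 4*(15*(-1/41) - 1/162) = 4*(-15/41 - 1/162) = 4*(-2471/6642) = -4942/3321 ≈ -1.4881)
c(v, V) = -4942/3321
h(P) = 1
h(-24)/c(-50, 47) = 1/(-4942/3321) = 1*(-3321/4942) = -3321/4942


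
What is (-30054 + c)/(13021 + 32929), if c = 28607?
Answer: -1447/45950 ≈ -0.031491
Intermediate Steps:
(-30054 + c)/(13021 + 32929) = (-30054 + 28607)/(13021 + 32929) = -1447/45950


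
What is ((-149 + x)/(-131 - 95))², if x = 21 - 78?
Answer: 10609/12769 ≈ 0.83084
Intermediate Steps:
x = -57
((-149 + x)/(-131 - 95))² = ((-149 - 57)/(-131 - 95))² = (-206/(-226))² = (-206*(-1/226))² = (103/113)² = 10609/12769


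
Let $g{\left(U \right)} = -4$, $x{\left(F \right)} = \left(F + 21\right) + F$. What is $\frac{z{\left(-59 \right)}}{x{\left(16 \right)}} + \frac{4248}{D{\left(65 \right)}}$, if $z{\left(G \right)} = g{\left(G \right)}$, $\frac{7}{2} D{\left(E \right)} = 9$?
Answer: $\frac{87552}{53} \approx 1651.9$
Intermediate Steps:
$x{\left(F \right)} = 21 + 2 F$ ($x{\left(F \right)} = \left(21 + F\right) + F = 21 + 2 F$)
$D{\left(E \right)} = \frac{18}{7}$ ($D{\left(E \right)} = \frac{2}{7} \cdot 9 = \frac{18}{7}$)
$z{\left(G \right)} = -4$
$\frac{z{\left(-59 \right)}}{x{\left(16 \right)}} + \frac{4248}{D{\left(65 \right)}} = - \frac{4}{21 + 2 \cdot 16} + \frac{4248}{\frac{18}{7}} = - \frac{4}{21 + 32} + 4248 \cdot \frac{7}{18} = - \frac{4}{53} + 1652 = \frac{87552}{53}$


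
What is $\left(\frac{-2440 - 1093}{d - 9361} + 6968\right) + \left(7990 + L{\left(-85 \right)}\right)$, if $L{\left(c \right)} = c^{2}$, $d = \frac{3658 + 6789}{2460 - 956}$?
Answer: $\frac{312086782583}{14068497} \approx 22183.0$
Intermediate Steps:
$d = \frac{10447}{1504} \approx 6.9461$
$\left(\frac{-2440 - 1093}{d - 9361} + 6968\right) + \left(7990 + L{\left(-85 \right)}\right) = \left(\frac{-2440 - 1093}{\frac{10447}{1504} - 9361} + 6968\right) + \left(7990 + \left(-85\right)^{2}\right) = \left(- \frac{3533}{- \frac{14068497}{1504}} + 6968\right) + \left(7990 + 7225\right) = \left(\left(-3533\right) \left(- \frac{1504}{14068497}\right) + 6968\right) + 15215 = \left(\frac{5313632}{14068497} + 6968\right) + 15215 = \frac{98034600728}{14068497} + 15215 = \frac{312086782583}{14068497}$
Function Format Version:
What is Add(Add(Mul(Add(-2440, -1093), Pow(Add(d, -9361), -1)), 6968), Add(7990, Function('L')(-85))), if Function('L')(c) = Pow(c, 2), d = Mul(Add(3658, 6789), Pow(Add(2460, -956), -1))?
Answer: Rational(312086782583, 14068497) ≈ 22183.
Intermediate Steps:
d = Rational(10447, 1504) (d = Mul(10447, Pow(1504, -1)) = Mul(10447, Rational(1, 1504)) = Rational(10447, 1504) ≈ 6.9461)
Add(Add(Mul(Add(-2440, -1093), Pow(Add(d, -9361), -1)), 6968), Add(7990, Function('L')(-85))) = Add(Add(Mul(Add(-2440, -1093), Pow(Add(Rational(10447, 1504), -9361), -1)), 6968), Add(7990, Pow(-85, 2))) = Add(Add(Mul(-3533, Pow(Rational(-14068497, 1504), -1)), 6968), Add(7990, 7225)) = Add(Add(Mul(-3533, Rational(-1504, 14068497)), 6968), 15215) = Add(Add(Rational(5313632, 14068497), 6968), 15215) = Add(Rational(98034600728, 14068497), 15215) = Rational(312086782583, 14068497)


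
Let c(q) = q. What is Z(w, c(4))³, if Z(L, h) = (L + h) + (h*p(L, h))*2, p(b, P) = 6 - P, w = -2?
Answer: 5832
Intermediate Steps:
Z(L, h) = L + h + 2*h*(6 - h) (Z(L, h) = (L + h) + (h*(6 - h))*2 = (L + h) + 2*h*(6 - h) = L + h + 2*h*(6 - h))
Z(w, c(4))³ = (-2 + 4 - 2*4*(-6 + 4))³ = (-2 + 4 - 2*4*(-2))³ = (-2 + 4 + 16)³ = 18³ = 5832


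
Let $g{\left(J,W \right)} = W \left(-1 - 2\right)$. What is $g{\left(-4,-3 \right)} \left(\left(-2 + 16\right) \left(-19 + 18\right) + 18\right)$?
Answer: $36$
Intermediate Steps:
$g{\left(J,W \right)} = - 3 W$ ($g{\left(J,W \right)} = W \left(-3\right) = - 3 W$)
$g{\left(-4,-3 \right)} \left(\left(-2 + 16\right) \left(-19 + 18\right) + 18\right) = \left(-3\right) \left(-3\right) \left(\left(-2 + 16\right) \left(-19 + 18\right) + 18\right) = 9 \left(14 \left(-1\right) + 18\right) = 9 \left(-14 + 18\right) = 9 \cdot 4 = 36$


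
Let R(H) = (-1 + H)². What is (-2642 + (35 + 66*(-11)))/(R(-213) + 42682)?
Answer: -3333/88478 ≈ -0.037670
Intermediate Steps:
(-2642 + (35 + 66*(-11)))/(R(-213) + 42682) = (-2642 + (35 + 66*(-11)))/((-1 - 213)² + 42682) = (-2642 + (35 - 726))/((-214)² + 42682) = (-2642 - 691)/(45796 + 42682) = -3333/88478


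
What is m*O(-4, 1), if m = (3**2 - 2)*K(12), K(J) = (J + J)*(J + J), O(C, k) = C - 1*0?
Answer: -16128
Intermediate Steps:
O(C, k) = C (O(C, k) = C + 0 = C)
K(J) = 4*J**2 (K(J) = (2*J)*(2*J) = 4*J**2)
m = 4032 (m = (3**2 - 2)*(4*12**2) = (9 - 2)*(4*144) = 7*576 = 4032)
m*O(-4, 1) = 4032*(-4) = -16128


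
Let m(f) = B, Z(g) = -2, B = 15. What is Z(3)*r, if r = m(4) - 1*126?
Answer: 222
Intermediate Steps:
m(f) = 15
r = -111 (r = 15 - 1*126 = 15 - 126 = -111)
Z(3)*r = -2*(-111) = 222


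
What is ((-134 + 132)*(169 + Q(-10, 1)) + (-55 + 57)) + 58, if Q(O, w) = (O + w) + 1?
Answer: -262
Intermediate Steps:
Q(O, w) = 1 + O + w
((-134 + 132)*(169 + Q(-10, 1)) + (-55 + 57)) + 58 = ((-134 + 132)*(169 + (1 - 10 + 1)) + (-55 + 57)) + 58 = (-2*(169 - 8) + 2) + 58 = (-2*161 + 2) + 58 = (-322 + 2) + 58 = -320 + 58 = -262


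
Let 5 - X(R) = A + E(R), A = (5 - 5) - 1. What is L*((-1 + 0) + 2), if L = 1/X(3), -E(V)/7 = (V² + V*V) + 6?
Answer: 1/174 ≈ 0.0057471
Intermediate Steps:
A = -1 (A = 0 - 1 = -1)
E(V) = -42 - 14*V² (E(V) = -7*((V² + V*V) + 6) = -7*((V² + V²) + 6) = -7*(2*V² + 6) = -7*(6 + 2*V²) = -42 - 14*V²)
X(R) = 48 + 14*R² (X(R) = 5 - (-1 + (-42 - 14*R²)) = 5 - (-43 - 14*R²) = 5 + (43 + 14*R²) = 48 + 14*R²)
L = 1/174 (L = 1/(48 + 14*3²) = 1/(48 + 14*9) = 1/(48 + 126) = 1/174 ≈ 0.0057471)
L*((-1 + 0) + 2) = ((-1 + 0) + 2)/174 = (-1 + 2)/174 = (1/174)*1 = 1/174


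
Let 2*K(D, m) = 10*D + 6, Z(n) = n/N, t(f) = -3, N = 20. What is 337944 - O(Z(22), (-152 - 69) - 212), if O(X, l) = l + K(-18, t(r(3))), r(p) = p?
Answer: 338464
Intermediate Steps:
Z(n) = n/20
K(D, m) = 3 + 5*D (K(D, m) = (10*D + 6)/2 = (6 + 10*D)/2 = 3 + 5*D)
O(X, l) = -87 + l (O(X, l) = l + (3 + 5*(-18)) = l + (3 - 90) = l - 87 = -87 + l)
337944 - O(Z(22), (-152 - 69) - 212) = 337944 - (-87 + ((-152 - 69) - 212)) = 337944 - (-87 + (-221 - 212)) = 337944 - (-87 - 433) = 337944 - 1*(-520) = 337944 + 520 = 338464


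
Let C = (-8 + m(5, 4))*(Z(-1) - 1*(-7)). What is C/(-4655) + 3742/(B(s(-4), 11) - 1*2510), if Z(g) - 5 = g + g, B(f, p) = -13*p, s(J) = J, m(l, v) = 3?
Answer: -493896/352849 ≈ -1.3997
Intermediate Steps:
Z(g) = 5 + 2*g (Z(g) = 5 + (g + g) = 5 + 2*g)
C = -50 (C = (-8 + 3)*((5 + 2*(-1)) - 1*(-7)) = -5*((5 - 2) + 7) = -5*(3 + 7) = -5*10 = -50)
C/(-4655) + 3742/(B(s(-4), 11) - 1*2510) = -50/(-4655) + 3742/(-13*11 - 1*2510) = -50*(-1/4655) + 3742/(-143 - 2510) = 10/931 + 3742/(-2653) = 10/931 + 3742*(-1/2653) = 10/931 - 3742/2653 = -493896/352849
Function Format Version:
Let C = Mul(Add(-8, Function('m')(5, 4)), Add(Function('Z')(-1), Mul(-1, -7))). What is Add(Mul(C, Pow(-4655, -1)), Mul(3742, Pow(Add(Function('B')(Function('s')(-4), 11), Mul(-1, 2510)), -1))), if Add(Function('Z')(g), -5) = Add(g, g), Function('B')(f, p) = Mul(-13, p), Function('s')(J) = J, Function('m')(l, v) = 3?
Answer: Rational(-493896, 352849) ≈ -1.3997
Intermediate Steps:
Function('Z')(g) = Add(5, Mul(2, g)) (Function('Z')(g) = Add(5, Add(g, g)) = Add(5, Mul(2, g)))
C = -50 (C = Mul(Add(-8, 3), Add(Add(5, Mul(2, -1)), Mul(-1, -7))) = Mul(-5, Add(Add(5, -2), 7)) = Mul(-5, Add(3, 7)) = Mul(-5, 10) = -50)
Add(Mul(C, Pow(-4655, -1)), Mul(3742, Pow(Add(Function('B')(Function('s')(-4), 11), Mul(-1, 2510)), -1))) = Add(Mul(-50, Pow(-4655, -1)), Mul(3742, Pow(Add(Mul(-13, 11), Mul(-1, 2510)), -1))) = Add(Mul(-50, Rational(-1, 4655)), Mul(3742, Pow(Add(-143, -2510), -1))) = Add(Rational(10, 931), Mul(3742, Pow(-2653, -1))) = Add(Rational(10, 931), Mul(3742, Rational(-1, 2653))) = Add(Rational(10, 931), Rational(-3742, 2653)) = Rational(-493896, 352849)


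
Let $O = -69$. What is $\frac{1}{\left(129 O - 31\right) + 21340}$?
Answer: $\frac{1}{12408} \approx 8.0593 \cdot 10^{-5}$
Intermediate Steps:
$\frac{1}{\left(129 O - 31\right) + 21340} = \frac{1}{\left(129 \left(-69\right) - 31\right) + 21340} = \frac{1}{\left(-8901 - 31\right) + 21340} = \frac{1}{-8932 + 21340} = \frac{1}{12408}$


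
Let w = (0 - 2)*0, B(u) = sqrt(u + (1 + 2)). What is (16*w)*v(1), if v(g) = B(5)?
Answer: 0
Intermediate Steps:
B(u) = sqrt(3 + u) (B(u) = sqrt(u + 3) = sqrt(3 + u))
w = 0 (w = -2*0 = 0)
v(g) = 2*sqrt(2) (v(g) = sqrt(3 + 5) = sqrt(8) = 2*sqrt(2))
(16*w)*v(1) = (16*0)*(2*sqrt(2)) = 0*(2*sqrt(2)) = 0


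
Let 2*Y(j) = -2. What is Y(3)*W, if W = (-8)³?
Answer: 512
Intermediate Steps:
Y(j) = -1 (Y(j) = (½)*(-2) = -1)
W = -512
Y(3)*W = -1*(-512) = 512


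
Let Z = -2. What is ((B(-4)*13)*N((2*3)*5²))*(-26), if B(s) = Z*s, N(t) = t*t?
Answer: -60840000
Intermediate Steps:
N(t) = t²
B(s) = -2*s
((B(-4)*13)*N((2*3)*5²))*(-26) = ((-2*(-4)*13)*((2*3)*5²)²)*(-26) = ((8*13)*(6*25)²)*(-26) = (104*150²)*(-26) = (104*22500)*(-26) = 2340000*(-26) = -60840000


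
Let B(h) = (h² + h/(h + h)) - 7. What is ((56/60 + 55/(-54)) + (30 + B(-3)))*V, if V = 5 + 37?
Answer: 61264/45 ≈ 1361.4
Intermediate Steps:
B(h) = -13/2 + h² (B(h) = (h² + h/((2*h))) - 7 = (h² + (1/(2*h))*h) - 7 = (h² + ½) - 7 = (½ + h²) - 7 = -13/2 + h²)
V = 42
((56/60 + 55/(-54)) + (30 + B(-3)))*V = ((56/60 + 55/(-54)) + (30 + (-13/2 + (-3)²)))*42 = ((56*(1/60) + 55*(-1/54)) + (30 + (-13/2 + 9)))*42 = ((14/15 - 55/54) + (30 + 5/2))*42 = (-23/270 + 65/2)*42 = (4376/135)*42 = 61264/45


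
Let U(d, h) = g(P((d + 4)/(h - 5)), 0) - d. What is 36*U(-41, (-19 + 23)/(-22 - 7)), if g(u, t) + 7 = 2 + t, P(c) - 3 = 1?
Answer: 1296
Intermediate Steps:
P(c) = 4 (P(c) = 3 + 1 = 4)
g(u, t) = -5 + t (g(u, t) = -7 + (2 + t) = -5 + t)
U(d, h) = -5 - d (U(d, h) = (-5 + 0) - d = -5 - d)
36*U(-41, (-19 + 23)/(-22 - 7)) = 36*(-5 - 1*(-41)) = 36*(-5 + 41) = 36*36 = 1296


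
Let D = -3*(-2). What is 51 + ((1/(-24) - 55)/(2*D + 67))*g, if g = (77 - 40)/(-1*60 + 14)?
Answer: 4496893/87216 ≈ 51.560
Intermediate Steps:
g = -37/46 (g = 37/(-60 + 14) = 37/(-46) = 37*(-1/46) = -37/46 ≈ -0.80435)
D = 6
51 + ((1/(-24) - 55)/(2*D + 67))*g = 51 + ((1/(-24) - 55)/(2*6 + 67))*(-37/46) = 51 + ((-1/24 - 55)/(12 + 67))*(-37/46) = 51 - 1321/24/79*(-37/46) = 51 - 1321/24*1/79*(-37/46) = 51 - 1321/1896*(-37/46) = 51 + 48877/87216 = 4496893/87216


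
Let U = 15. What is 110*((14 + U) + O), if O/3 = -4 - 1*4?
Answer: 550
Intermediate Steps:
O = -24 (O = 3*(-4 - 1*4) = 3*(-4 - 4) = 3*(-8) = -24)
110*((14 + U) + O) = 110*((14 + 15) - 24) = 110*(29 - 24) = 110*5 = 550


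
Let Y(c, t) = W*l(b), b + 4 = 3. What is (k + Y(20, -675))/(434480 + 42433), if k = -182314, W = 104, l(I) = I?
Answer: -60806/158971 ≈ -0.38250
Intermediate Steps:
b = -1 (b = -4 + 3 = -1)
Y(c, t) = -104 (Y(c, t) = 104*(-1) = -104)
(k + Y(20, -675))/(434480 + 42433) = (-182314 - 104)/(434480 + 42433) = -182418/476913 = -182418*1/476913 = -60806/158971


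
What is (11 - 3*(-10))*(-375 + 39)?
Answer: -13776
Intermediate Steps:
(11 - 3*(-10))*(-375 + 39) = (11 + 30)*(-336) = 41*(-336) = -13776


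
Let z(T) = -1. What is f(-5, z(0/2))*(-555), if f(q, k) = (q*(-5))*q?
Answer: 69375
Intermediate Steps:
f(q, k) = -5*q**2 (f(q, k) = (-5*q)*q = -5*q**2)
f(-5, z(0/2))*(-555) = -5*(-5)**2*(-555) = -5*25*(-555) = -125*(-555) = 69375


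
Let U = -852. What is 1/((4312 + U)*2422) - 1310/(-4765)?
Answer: 2195592393/7986254360 ≈ 0.27492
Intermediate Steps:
1/((4312 + U)*2422) - 1310/(-4765) = 1/((4312 - 852)*2422) - 1310/(-4765) = (1/2422)/3460 - 1310*(-1/4765) = (1/3460)*(1/2422) + 262/953 = 1/8380120 + 262/953 = 2195592393/7986254360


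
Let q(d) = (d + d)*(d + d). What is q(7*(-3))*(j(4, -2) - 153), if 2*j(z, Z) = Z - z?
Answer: -275184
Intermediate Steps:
q(d) = 4*d**2 (q(d) = (2*d)*(2*d) = 4*d**2)
j(z, Z) = Z/2 - z/2 (j(z, Z) = (Z - z)/2 = Z/2 - z/2)
q(7*(-3))*(j(4, -2) - 153) = (4*(7*(-3))**2)*(((1/2)*(-2) - 1/2*4) - 153) = (4*(-21)**2)*((-1 - 2) - 153) = (4*441)*(-3 - 153) = 1764*(-156) = -275184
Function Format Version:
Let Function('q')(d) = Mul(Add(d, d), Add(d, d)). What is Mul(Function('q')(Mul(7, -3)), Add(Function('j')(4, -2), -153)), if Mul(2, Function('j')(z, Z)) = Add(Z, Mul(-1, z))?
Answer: -275184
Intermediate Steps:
Function('q')(d) = Mul(4, Pow(d, 2)) (Function('q')(d) = Mul(Mul(2, d), Mul(2, d)) = Mul(4, Pow(d, 2)))
Function('j')(z, Z) = Add(Mul(Rational(1, 2), Z), Mul(Rational(-1, 2), z)) (Function('j')(z, Z) = Mul(Rational(1, 2), Add(Z, Mul(-1, z))) = Add(Mul(Rational(1, 2), Z), Mul(Rational(-1, 2), z)))
Mul(Function('q')(Mul(7, -3)), Add(Function('j')(4, -2), -153)) = Mul(Mul(4, Pow(Mul(7, -3), 2)), Add(Add(Mul(Rational(1, 2), -2), Mul(Rational(-1, 2), 4)), -153)) = Mul(Mul(4, Pow(-21, 2)), Add(Add(-1, -2), -153)) = Mul(Mul(4, 441), Add(-3, -153)) = Mul(1764, -156) = -275184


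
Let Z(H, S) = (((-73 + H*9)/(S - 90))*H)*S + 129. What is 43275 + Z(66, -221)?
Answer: 21097950/311 ≈ 67839.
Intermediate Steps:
Z(H, S) = 129 + H*S*(-73 + 9*H)/(-90 + S) (Z(H, S) = (((-73 + 9*H)/(-90 + S))*H)*S + 129 = (H*(-73 + 9*H)/(-90 + S))*S + 129 = H*S*(-73 + 9*H)/(-90 + S) + 129 = 129 + H*S*(-73 + 9*H)/(-90 + S))
43275 + Z(66, -221) = 43275 + (-11610 + 129*(-221) - 73*66*(-221) + 9*(-221)*66²)/(-90 - 221) = 43275 + (-11610 - 28509 + 1064778 + 9*(-221)*4356)/(-311) = 43275 - (-11610 - 28509 + 1064778 - 8664084)/311 = 43275 - 1/311*(-7639425) = 43275 + 7639425/311 = 21097950/311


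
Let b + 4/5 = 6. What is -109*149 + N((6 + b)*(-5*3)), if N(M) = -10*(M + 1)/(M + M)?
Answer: -2729323/168 ≈ -16246.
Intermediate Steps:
b = 26/5 (b = -4/5 + 6 = 26/5 ≈ 5.2000)
N(M) = -5*(1 + M)/M (N(M) = -10*(1 + M)/(2*M) = -5*(1 + M)/M)
-109*149 + N((6 + b)*(-5*3)) = -109*149 + (-5 - 5*(-1/(15*(6 + 26/5)))) = -16241 + (-5 - 5/((56/5)*(-15))) = -16241 + (-5 - 5/(-168)) = -16241 + (-5 - 5*(-1/168)) = -16241 + (-5 + 5/168) = -16241 - 835/168 = -2729323/168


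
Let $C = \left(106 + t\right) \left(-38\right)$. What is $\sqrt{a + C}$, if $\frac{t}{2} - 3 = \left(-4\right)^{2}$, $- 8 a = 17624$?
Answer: $5 i \sqrt{307} \approx 87.607 i$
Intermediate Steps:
$a = -2203$ ($a = \left(- \frac{1}{8}\right) 17624 = -2203$)
$t = 38$ ($t = 6 + 2 \left(-4\right)^{2} = 6 + 2 \cdot 16 = 6 + 32 = 38$)
$C = -5472$ ($C = \left(106 + 38\right) \left(-38\right) = 144 \left(-38\right) = -5472$)
$\sqrt{a + C} = \sqrt{-2203 - 5472} = \sqrt{-7675} = 5 i \sqrt{307}$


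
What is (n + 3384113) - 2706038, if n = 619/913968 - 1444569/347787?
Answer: 725709750528113/1070256528 ≈ 6.7807e+5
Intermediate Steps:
n = -4444695487/1070256528 (n = 619*(1/913968) - 1444569*1/347787 = 619/913968 - 481523/115929 = -4444695487/1070256528 ≈ -4.1529)
(n + 3384113) - 2706038 = (-4444695487/1070256528 + 3384113) - 2706038 = 3621864585044177/1070256528 - 2706038 = 725709750528113/1070256528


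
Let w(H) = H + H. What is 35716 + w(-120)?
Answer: 35476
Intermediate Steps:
w(H) = 2*H
35716 + w(-120) = 35716 + 2*(-120) = 35716 - 240 = 35476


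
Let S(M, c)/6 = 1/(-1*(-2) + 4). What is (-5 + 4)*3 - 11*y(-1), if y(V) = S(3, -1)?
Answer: -14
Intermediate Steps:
S(M, c) = 1 (S(M, c) = 6/(-1*(-2) + 4) = 6/(2 + 4) = 6/6 = 6*(⅙) = 1)
y(V) = 1
(-5 + 4)*3 - 11*y(-1) = (-5 + 4)*3 - 11*1 = -1*3 - 11 = -3 - 11 = -14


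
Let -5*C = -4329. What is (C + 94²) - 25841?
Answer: -80696/5 ≈ -16139.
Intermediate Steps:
C = 4329/5 (C = -⅕*(-4329) = 4329/5 ≈ 865.80)
(C + 94²) - 25841 = (4329/5 + 94²) - 25841 = (4329/5 + 8836) - 25841 = 48509/5 - 25841 = -80696/5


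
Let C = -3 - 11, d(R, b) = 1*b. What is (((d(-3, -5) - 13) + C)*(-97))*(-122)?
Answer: -378688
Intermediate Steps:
d(R, b) = b
C = -14
(((d(-3, -5) - 13) + C)*(-97))*(-122) = (((-5 - 13) - 14)*(-97))*(-122) = ((-18 - 14)*(-97))*(-122) = -32*(-97)*(-122) = 3104*(-122) = -378688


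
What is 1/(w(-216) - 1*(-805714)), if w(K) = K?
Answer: 1/805498 ≈ 1.2415e-6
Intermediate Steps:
1/(w(-216) - 1*(-805714)) = 1/(-216 - 1*(-805714)) = 1/(-216 + 805714) = 1/805498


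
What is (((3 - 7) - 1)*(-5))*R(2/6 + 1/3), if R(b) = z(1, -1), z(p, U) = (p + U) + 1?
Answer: 25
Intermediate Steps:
z(p, U) = 1 + U + p (z(p, U) = (U + p) + 1 = 1 + U + p)
R(b) = 1 (R(b) = 1 - 1 + 1 = 1)
(((3 - 7) - 1)*(-5))*R(2/6 + 1/3) = (((3 - 7) - 1)*(-5))*1 = ((-4 - 1)*(-5))*1 = -5*(-5)*1 = 25*1 = 25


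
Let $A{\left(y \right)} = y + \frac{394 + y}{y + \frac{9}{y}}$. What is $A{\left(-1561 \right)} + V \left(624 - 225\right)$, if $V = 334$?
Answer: $\frac{320931346337}{2436730} \approx 1.3171 \cdot 10^{5}$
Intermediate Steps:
$A{\left(y \right)} = y + \frac{394 + y}{y + \frac{9}{y}}$
$A{\left(-1561 \right)} + V \left(624 - 225\right) = - \frac{1561 \left(403 - 1561 + \left(-1561\right)^{2}\right)}{9 + \left(-1561\right)^{2}} + 334 \left(624 - 225\right) = - \frac{1561 \left(403 - 1561 + 2436721\right)}{9 + 2436721} + 334 \cdot 399 = \left(-1561\right) \frac{1}{2436730} \cdot 2435563 + 133266 = - \frac{3801913843}{2436730} + 133266 = \frac{320931346337}{2436730}$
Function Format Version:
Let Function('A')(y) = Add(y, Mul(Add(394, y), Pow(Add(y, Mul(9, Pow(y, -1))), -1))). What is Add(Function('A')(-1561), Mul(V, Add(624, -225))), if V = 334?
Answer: Rational(320931346337, 2436730) ≈ 1.3171e+5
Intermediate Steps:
Function('A')(y) = Add(y, Mul(Pow(Add(y, Mul(9, Pow(y, -1))), -1), Add(394, y)))
Add(Function('A')(-1561), Mul(V, Add(624, -225))) = Add(Mul(-1561, Pow(Add(9, Pow(-1561, 2)), -1), Add(403, -1561, Pow(-1561, 2))), Mul(334, Add(624, -225))) = Add(Mul(-1561, Pow(Add(9, 2436721), -1), Add(403, -1561, 2436721)), Mul(334, 399)) = Add(Mul(-1561, Pow(2436730, -1), 2435563), 133266) = Add(Mul(-1561, Rational(1, 2436730), 2435563), 133266) = Add(Rational(-3801913843, 2436730), 133266) = Rational(320931346337, 2436730)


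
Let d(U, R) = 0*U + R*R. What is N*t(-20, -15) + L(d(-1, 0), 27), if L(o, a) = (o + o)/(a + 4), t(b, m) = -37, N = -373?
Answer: 13801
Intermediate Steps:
d(U, R) = R**2 (d(U, R) = 0 + R**2 = R**2)
L(o, a) = 2*o/(4 + a) (L(o, a) = (2*o)/(4 + a) = 2*o/(4 + a))
N*t(-20, -15) + L(d(-1, 0), 27) = -373*(-37) + 2*0**2/(4 + 27) = 13801 + 2*0/31 = 13801 + 2*0*(1/31) = 13801 + 0 = 13801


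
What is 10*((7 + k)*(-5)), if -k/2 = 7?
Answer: 350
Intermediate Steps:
k = -14 (k = -2*7 = -14)
10*((7 + k)*(-5)) = 10*((7 - 14)*(-5)) = 10*(-7*(-5)) = 10*35 = 350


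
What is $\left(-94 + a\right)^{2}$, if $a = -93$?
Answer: $34969$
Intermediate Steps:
$\left(-94 + a\right)^{2} = \left(-94 - 93\right)^{2} = \left(-187\right)^{2} = 34969$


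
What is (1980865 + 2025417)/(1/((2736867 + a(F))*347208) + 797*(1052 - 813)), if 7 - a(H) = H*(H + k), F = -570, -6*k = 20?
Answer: 3352444652154848544/159395597882628337 ≈ 21.032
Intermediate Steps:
k = -10/3 (k = -⅙*20 = -10/3 ≈ -3.3333)
a(H) = 7 - H*(-10/3 + H) (a(H) = 7 - H*(H - 10/3) = 7 - H*(-10/3 + H))
(1980865 + 2025417)/(1/((2736867 + a(F))*347208) + 797*(1052 - 813)) = (1980865 + 2025417)/(1/((2736867 + (7 - 1*(-570)² + (10/3)*(-570)))*347208) + 797*(1052 - 813)) = 4006282/((1/347208)/(2736867 + (7 - 1*324900 - 1900)) + 797*239) = 4006282/((1/347208)/(2736867 + (7 - 324900 - 1900)) + 190483) = 4006282/((1/347208)/(2736867 - 326793) + 190483) = 4006282/((1/347208)/2410074 + 190483) = 4006282/((1/2410074)*(1/347208) + 190483) = 4006282/(1/836796973392 + 190483) = 4006282/(159395597882628337/836796973392) = 4006282*(836796973392/159395597882628337) = 3352444652154848544/159395597882628337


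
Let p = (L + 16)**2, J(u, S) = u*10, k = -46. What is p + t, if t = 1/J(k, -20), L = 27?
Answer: 850539/460 ≈ 1849.0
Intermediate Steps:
J(u, S) = 10*u
t = -1/460 (t = 1/(10*(-46)) = 1/(-460) = -1/460 ≈ -0.0021739)
p = 1849 (p = (27 + 16)**2 = 43**2 = 1849)
p + t = 1849 - 1/460 = 850539/460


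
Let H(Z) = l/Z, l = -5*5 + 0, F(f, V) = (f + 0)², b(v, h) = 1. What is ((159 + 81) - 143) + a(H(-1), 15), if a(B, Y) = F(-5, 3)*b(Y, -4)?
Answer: 122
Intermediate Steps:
F(f, V) = f²
l = -25 (l = -25 + 0 = -25)
H(Z) = -25/Z
a(B, Y) = 25 (a(B, Y) = (-5)²*1 = 25*1 = 25)
((159 + 81) - 143) + a(H(-1), 15) = ((159 + 81) - 143) + 25 = (240 - 143) + 25 = 97 + 25 = 122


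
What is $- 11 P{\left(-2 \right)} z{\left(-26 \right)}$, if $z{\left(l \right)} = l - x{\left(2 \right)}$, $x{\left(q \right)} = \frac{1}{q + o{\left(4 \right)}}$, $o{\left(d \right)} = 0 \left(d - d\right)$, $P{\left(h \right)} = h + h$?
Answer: $-1166$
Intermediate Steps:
$P{\left(h \right)} = 2 h$
$o{\left(d \right)} = 0$ ($o{\left(d \right)} = 0 \cdot 0 = 0$)
$x{\left(q \right)} = \frac{1}{q}$ ($x{\left(q \right)} = \frac{1}{q + 0} = \frac{1}{q}$)
$z{\left(l \right)} = - \frac{1}{2} + l$ ($z{\left(l \right)} = l - \frac{1}{2} = - \frac{1}{2} + l$)
$- 11 P{\left(-2 \right)} z{\left(-26 \right)} = - 11 \cdot 2 \left(-2\right) \left(- \frac{1}{2} - 26\right) = \left(-11\right) \left(-4\right) \left(- \frac{53}{2}\right) = 44 \left(- \frac{53}{2}\right) = -1166$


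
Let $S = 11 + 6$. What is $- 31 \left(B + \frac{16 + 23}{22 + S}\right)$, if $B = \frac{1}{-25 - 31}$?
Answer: $- \frac{1705}{56} \approx -30.446$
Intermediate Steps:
$S = 17$
$B = - \frac{1}{56}$ ($B = \frac{1}{-56} = - \frac{1}{56} \approx -0.017857$)
$- 31 \left(B + \frac{16 + 23}{22 + S}\right) = - 31 \left(- \frac{1}{56} + \frac{16 + 23}{22 + 17}\right) = - 31 \left(- \frac{1}{56} + \frac{39}{39}\right) = - 31 \left(- \frac{1}{56} + 39 \cdot \frac{1}{39}\right) = - 31 \left(- \frac{1}{56} + 1\right) = \left(-31\right) \frac{55}{56} = - \frac{1705}{56}$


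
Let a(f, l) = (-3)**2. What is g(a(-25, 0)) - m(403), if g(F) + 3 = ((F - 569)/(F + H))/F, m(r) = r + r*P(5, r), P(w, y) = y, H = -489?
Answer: -8792003/54 ≈ -1.6281e+5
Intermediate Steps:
a(f, l) = 9
m(r) = r + r**2 (m(r) = r + r*r = r + r**2)
g(F) = -3 + (-569 + F)/(F*(-489 + F)) (g(F) = -3 + ((F - 569)/(F - 489))/F = -3 + ((-569 + F)/(-489 + F))/F = -3 + (-569 + F)/(F*(-489 + F)))
g(a(-25, 0)) - m(403) = (-569 - 3*9**2 + 1468*9)/(9*(-489 + 9)) - 403*(1 + 403) = (1/9)*(-569 - 3*81 + 13212)/(-480) - 403*404 = (1/9)*(-1/480)*(-569 - 243 + 13212) - 1*162812 = (1/9)*(-1/480)*12400 - 162812 = -155/54 - 162812 = -8792003/54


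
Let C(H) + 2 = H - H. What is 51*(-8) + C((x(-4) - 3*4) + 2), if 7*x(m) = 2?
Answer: -410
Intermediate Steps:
x(m) = 2/7 (x(m) = (⅐)*2 = 2/7)
C(H) = -2 (C(H) = -2 + (H - H) = -2 + 0 = -2)
51*(-8) + C((x(-4) - 3*4) + 2) = 51*(-8) - 2 = -408 - 2 = -410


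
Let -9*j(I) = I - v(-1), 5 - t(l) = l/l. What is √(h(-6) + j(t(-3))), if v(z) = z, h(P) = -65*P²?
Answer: I*√21065/3 ≈ 48.379*I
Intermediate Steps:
t(l) = 4 (t(l) = 5 - l/l = 5 - 1*1 = 5 - 1 = 4)
j(I) = -⅑ - I/9 (j(I) = -(I - 1*(-1))/9 = -(I + 1)/9 = -(1 + I)/9 = -⅑ - I/9)
√(h(-6) + j(t(-3))) = √(-65*(-6)² + (-⅑ - ⅑*4)) = √(-65*36 + (-⅑ - 4/9)) = √(-2340 - 5/9) = √(-21065/9) = I*√21065/3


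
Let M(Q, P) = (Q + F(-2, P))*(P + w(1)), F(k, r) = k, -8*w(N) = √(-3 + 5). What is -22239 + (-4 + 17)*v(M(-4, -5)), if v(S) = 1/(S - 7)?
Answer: -93912905/4223 - 78*√2/4223 ≈ -22238.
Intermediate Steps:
w(N) = -√2/8 (w(N) = -√(-3 + 5)/8 = -√2/8)
M(Q, P) = (-2 + Q)*(P - √2/8) (M(Q, P) = (Q - 2)*(P - √2/8) = (-2 + Q)*(P - √2/8))
v(S) = 1/(-7 + S)
-22239 + (-4 + 17)*v(M(-4, -5)) = -22239 + (-4 + 17)/(-7 + (-2*(-5) + √2/4 - 5*(-4) - ⅛*(-4)*√2)) = -22239 + 13/(-7 + (10 + √2/4 + 20 + √2/2)) = -22239 + 13/(-7 + (30 + 3*√2/4)) = -22239 + 13/(23 + 3*√2/4)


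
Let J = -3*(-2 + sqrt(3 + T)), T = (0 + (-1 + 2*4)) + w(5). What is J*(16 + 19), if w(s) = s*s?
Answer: 210 - 105*sqrt(35) ≈ -411.19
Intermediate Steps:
w(s) = s**2
T = 32 (T = (0 + (-1 + 2*4)) + 5**2 = (0 + (-1 + 8)) + 25 = (0 + 7) + 25 = 7 + 25 = 32)
J = 6 - 3*sqrt(35) (J = -3*(-2 + sqrt(3 + 32)) = -3*(-2 + sqrt(35)) = 6 - 3*sqrt(35) ≈ -11.748)
J*(16 + 19) = (6 - 3*sqrt(35))*(16 + 19) = (6 - 3*sqrt(35))*35 = 210 - 105*sqrt(35)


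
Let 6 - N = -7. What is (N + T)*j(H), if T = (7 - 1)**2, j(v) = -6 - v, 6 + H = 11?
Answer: -539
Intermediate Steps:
N = 13 (N = 6 - 1*(-7) = 6 + 7 = 13)
H = 5 (H = -6 + 11 = 5)
T = 36 (T = 6**2 = 36)
(N + T)*j(H) = (13 + 36)*(-6 - 1*5) = 49*(-6 - 5) = 49*(-11) = -539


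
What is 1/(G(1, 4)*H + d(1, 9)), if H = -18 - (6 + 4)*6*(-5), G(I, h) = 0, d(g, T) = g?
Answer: 1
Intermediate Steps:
H = 282 (H = -18 - 10*(-30) = -18 - 1*(-300) = -18 + 300 = 282)
1/(G(1, 4)*H + d(1, 9)) = 1/(0*282 + 1) = 1/(0 + 1) = 1/1 = 1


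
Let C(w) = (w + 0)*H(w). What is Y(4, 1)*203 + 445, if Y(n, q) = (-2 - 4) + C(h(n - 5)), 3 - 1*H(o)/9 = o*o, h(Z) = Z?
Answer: -4427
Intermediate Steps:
H(o) = 27 - 9*o² (H(o) = 27 - 9*o*o = 27 - 9*o²)
C(w) = w*(27 - 9*w²) (C(w) = (w + 0)*(27 - 9*w²) = w*(27 - 9*w²))
Y(n, q) = -6 + 9*(-5 + n)*(3 - (-5 + n)²) (Y(n, q) = (-2 - 4) + 9*(n - 5)*(3 - (n - 5)²) = -6 + 9*(-5 + n)*(3 - (-5 + n)²))
Y(4, 1)*203 + 445 = (984 - 648*4 - 9*4³ + 135*4²)*203 + 445 = (984 - 2592 - 9*64 + 135*16)*203 + 445 = (984 - 2592 - 576 + 2160)*203 + 445 = -24*203 + 445 = -4872 + 445 = -4427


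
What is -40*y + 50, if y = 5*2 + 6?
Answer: -590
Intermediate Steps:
y = 16 (y = 10 + 6 = 16)
-40*y + 50 = -40*16 + 50 = -640 + 50 = -590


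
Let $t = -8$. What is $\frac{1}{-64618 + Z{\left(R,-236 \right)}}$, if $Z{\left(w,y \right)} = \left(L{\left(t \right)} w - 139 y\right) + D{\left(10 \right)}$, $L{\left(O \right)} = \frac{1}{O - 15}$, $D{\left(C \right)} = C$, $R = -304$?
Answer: $- \frac{23}{731188} \approx -3.1456 \cdot 10^{-5}$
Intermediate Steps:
$L{\left(O \right)} = \frac{1}{-15 + O}$ ($L{\left(O \right)} = \frac{1}{O - 15} = \frac{1}{-15 + O}$)
$Z{\left(w,y \right)} = 10 - 139 y - \frac{w}{23}$ ($Z{\left(w,y \right)} = \left(\frac{w}{-15 - 8} - 139 y\right) + 10 = \left(\frac{w}{-23} - 139 y\right) + 10 = \left(- \frac{w}{23} - 139 y\right) + 10 = \left(- 139 y - \frac{w}{23}\right) + 10 = 10 - 139 y - \frac{w}{23}$)
$\frac{1}{-64618 + Z{\left(R,-236 \right)}} = \frac{1}{-64618 - - \frac{755026}{23}} = \frac{1}{-64618 + \left(10 + 32804 + \frac{304}{23}\right)} = \frac{1}{-64618 + \frac{755026}{23}} = \frac{1}{- \frac{731188}{23}} = - \frac{23}{731188}$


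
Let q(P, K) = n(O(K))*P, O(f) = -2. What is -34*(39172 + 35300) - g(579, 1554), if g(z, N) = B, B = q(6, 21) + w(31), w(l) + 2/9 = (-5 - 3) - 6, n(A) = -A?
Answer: -22788412/9 ≈ -2.5320e+6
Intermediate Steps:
q(P, K) = 2*P (q(P, K) = (-1*(-2))*P = 2*P)
w(l) = -128/9 (w(l) = -2/9 + ((-5 - 3) - 6) = -2/9 + (-8 - 6) = -2/9 - 14 = -128/9)
B = -20/9 (B = 2*6 - 128/9 = 12 - 128/9 = -20/9 ≈ -2.2222)
g(z, N) = -20/9
-34*(39172 + 35300) - g(579, 1554) = -34*(39172 + 35300) - 1*(-20/9) = -34*74472 + 20/9 = -2532048 + 20/9 = -22788412/9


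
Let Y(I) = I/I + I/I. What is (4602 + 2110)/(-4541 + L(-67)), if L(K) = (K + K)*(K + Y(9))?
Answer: 6712/4169 ≈ 1.6100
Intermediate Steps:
Y(I) = 2 (Y(I) = 1 + 1 = 2)
L(K) = 2*K*(2 + K) (L(K) = (K + K)*(K + 2) = (2*K)*(2 + K) = 2*K*(2 + K))
(4602 + 2110)/(-4541 + L(-67)) = (4602 + 2110)/(-4541 + 2*(-67)*(2 - 67)) = 6712/(-4541 + 2*(-67)*(-65)) = 6712/(-4541 + 8710) = 6712/4169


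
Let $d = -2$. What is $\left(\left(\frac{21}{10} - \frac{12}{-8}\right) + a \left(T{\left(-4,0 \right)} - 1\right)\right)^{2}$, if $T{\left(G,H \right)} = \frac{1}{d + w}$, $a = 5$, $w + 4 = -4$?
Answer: $\frac{361}{100} \approx 3.61$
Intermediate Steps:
$w = -8$ ($w = -4 - 4 = -8$)
$T{\left(G,H \right)} = - \frac{1}{10}$ ($T{\left(G,H \right)} = \frac{1}{-2 - 8} = \frac{1}{-10} = - \frac{1}{10}$)
$\left(\left(\frac{21}{10} - \frac{12}{-8}\right) + a \left(T{\left(-4,0 \right)} - 1\right)\right)^{2} = \left(\left(\frac{21}{10} - \frac{12}{-8}\right) + 5 \left(- \frac{1}{10} - 1\right)\right)^{2} = \left(\left(21 \cdot \frac{1}{10} - - \frac{3}{2}\right) + 5 \left(- \frac{11}{10}\right)\right)^{2} = \left(\left(\frac{21}{10} + \frac{3}{2}\right) - \frac{11}{2}\right)^{2} = \left(\frac{18}{5} - \frac{11}{2}\right)^{2} = \left(- \frac{19}{10}\right)^{2} = \frac{361}{100}$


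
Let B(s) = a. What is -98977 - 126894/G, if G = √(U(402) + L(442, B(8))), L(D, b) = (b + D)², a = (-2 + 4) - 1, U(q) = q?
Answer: -98977 - 126894*√196651/196651 ≈ -99263.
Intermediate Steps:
a = 1 (a = 2 - 1 = 1)
B(s) = 1
L(D, b) = (D + b)²
G = √196651 (G = √(402 + (442 + 1)²) = √(402 + 443²) = √(402 + 196249) = √196651 ≈ 443.45)
-98977 - 126894/G = -98977 - 126894/(√196651) = -98977 - 126894*√196651/196651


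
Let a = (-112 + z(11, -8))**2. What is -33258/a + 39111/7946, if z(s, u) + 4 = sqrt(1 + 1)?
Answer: 880741746933/359576595434 - 1928964*sqrt(2)/45252529 ≈ 2.3891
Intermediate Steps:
z(s, u) = -4 + sqrt(2) (z(s, u) = -4 + sqrt(1 + 1) = -4 + sqrt(2))
a = (-116 + sqrt(2))**2 (a = (-112 + (-4 + sqrt(2)))**2 = (-116 + sqrt(2))**2 ≈ 13130.)
-33258/a + 39111/7946 = -33258/(116 - sqrt(2))**2 + 39111/7946 = 39111/7946 - 33258/(116 - sqrt(2))**2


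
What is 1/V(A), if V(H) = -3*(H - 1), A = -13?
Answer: 1/42 ≈ 0.023810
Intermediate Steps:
V(H) = 3 - 3*H (V(H) = -3*(-1 + H) = 3 - 3*H)
1/V(A) = 1/(3 - 3*(-13)) = 1/(3 + 39) = 1/42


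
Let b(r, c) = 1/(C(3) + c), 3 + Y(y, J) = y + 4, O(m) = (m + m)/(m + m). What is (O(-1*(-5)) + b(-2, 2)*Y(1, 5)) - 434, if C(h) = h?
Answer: -2163/5 ≈ -432.60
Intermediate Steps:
O(m) = 1 (O(m) = (2*m)/((2*m)) = (2*m)*(1/(2*m)) = 1)
Y(y, J) = 1 + y (Y(y, J) = -3 + (y + 4) = -3 + (4 + y) = 1 + y)
b(r, c) = 1/(3 + c)
(O(-1*(-5)) + b(-2, 2)*Y(1, 5)) - 434 = (1 + (1 + 1)/(3 + 2)) - 434 = (1 + 2/5) - 434 = (1 + (⅕)*2) - 434 = (1 + ⅖) - 434 = 7/5 - 434 = -2163/5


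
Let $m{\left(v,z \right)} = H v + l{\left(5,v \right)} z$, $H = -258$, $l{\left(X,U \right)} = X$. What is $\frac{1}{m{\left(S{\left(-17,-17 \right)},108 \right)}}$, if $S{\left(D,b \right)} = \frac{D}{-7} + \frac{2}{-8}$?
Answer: $- \frac{14}{309} \approx -0.045307$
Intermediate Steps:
$S{\left(D,b \right)} = - \frac{1}{4} - \frac{D}{7}$ ($S{\left(D,b \right)} = D \left(- \frac{1}{7}\right) + 2 \left(- \frac{1}{8}\right) = - \frac{D}{7} - \frac{1}{4} = - \frac{1}{4} - \frac{D}{7}$)
$m{\left(v,z \right)} = - 258 v + 5 z$
$\frac{1}{m{\left(S{\left(-17,-17 \right)},108 \right)}} = \frac{1}{- 258 \left(- \frac{1}{4} - - \frac{17}{7}\right) + 5 \cdot 108} = \frac{1}{- 258 \left(- \frac{1}{4} + \frac{17}{7}\right) + 540} = \frac{1}{\left(-258\right) \frac{61}{28} + 540} = \frac{1}{- \frac{7869}{14} + 540} = \frac{1}{- \frac{309}{14}} = - \frac{14}{309}$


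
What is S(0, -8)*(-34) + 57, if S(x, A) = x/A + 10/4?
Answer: -28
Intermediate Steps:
S(x, A) = 5/2 + x/A (S(x, A) = x/A + 10*(¼) = x/A + 5/2 = 5/2 + x/A)
S(0, -8)*(-34) + 57 = (5/2 + 0/(-8))*(-34) + 57 = (5/2 + 0*(-⅛))*(-34) + 57 = (5/2 + 0)*(-34) + 57 = (5/2)*(-34) + 57 = -85 + 57 = -28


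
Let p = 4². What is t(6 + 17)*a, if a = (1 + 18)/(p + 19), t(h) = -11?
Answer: -209/35 ≈ -5.9714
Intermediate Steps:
p = 16
a = 19/35 (a = (1 + 18)/(16 + 19) = 19/35 ≈ 0.54286)
t(6 + 17)*a = -11*19/35 = -209/35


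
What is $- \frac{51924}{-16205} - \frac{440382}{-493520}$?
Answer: $\frac{3276192279}{799749160} \approx 4.0965$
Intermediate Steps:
$- \frac{51924}{-16205} - \frac{440382}{-493520} = \left(-51924\right) \left(- \frac{1}{16205}\right) - - \frac{220191}{246760} = \frac{51924}{16205} + \frac{220191}{246760} = \frac{3276192279}{799749160}$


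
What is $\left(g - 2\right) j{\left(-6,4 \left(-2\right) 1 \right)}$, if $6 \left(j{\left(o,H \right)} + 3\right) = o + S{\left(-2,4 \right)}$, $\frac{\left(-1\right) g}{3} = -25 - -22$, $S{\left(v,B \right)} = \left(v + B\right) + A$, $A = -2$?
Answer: $-28$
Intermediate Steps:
$S{\left(v,B \right)} = -2 + B + v$ ($S{\left(v,B \right)} = \left(v + B\right) - 2 = \left(B + v\right) - 2 = -2 + B + v$)
$g = 9$ ($g = - 3 \left(-25 - -22\right) = - 3 \left(-25 + 22\right) = \left(-3\right) \left(-3\right) = 9$)
$j{\left(o,H \right)} = -3 + \frac{o}{6}$ ($j{\left(o,H \right)} = -3 + \frac{o - 0}{6} = -3 + \frac{o + 0}{6} = -3 + \frac{o}{6}$)
$\left(g - 2\right) j{\left(-6,4 \left(-2\right) 1 \right)} = \left(9 - 2\right) \left(-3 + \frac{1}{6} \left(-6\right)\right) = 7 \left(-3 - 1\right) = 7 \left(-4\right) = -28$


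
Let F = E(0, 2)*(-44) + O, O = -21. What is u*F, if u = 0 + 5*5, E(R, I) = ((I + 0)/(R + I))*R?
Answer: -525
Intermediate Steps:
E(R, I) = I*R/(I + R) (E(R, I) = (I/(I + R))*R = I*R/(I + R))
u = 25 (u = 0 + 25 = 25)
F = -21 (F = (2*0/(2 + 0))*(-44) - 21 = (2*0/2)*(-44) - 21 = (2*0*(½))*(-44) - 21 = 0*(-44) - 21 = 0 - 21 = -21)
u*F = 25*(-21) = -525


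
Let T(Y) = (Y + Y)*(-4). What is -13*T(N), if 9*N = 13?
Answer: 1352/9 ≈ 150.22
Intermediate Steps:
N = 13/9 (N = (⅑)*13 = 13/9 ≈ 1.4444)
T(Y) = -8*Y (T(Y) = (2*Y)*(-4) = -8*Y)
-13*T(N) = -(-104)*13/9 = -13*(-104/9) = 1352/9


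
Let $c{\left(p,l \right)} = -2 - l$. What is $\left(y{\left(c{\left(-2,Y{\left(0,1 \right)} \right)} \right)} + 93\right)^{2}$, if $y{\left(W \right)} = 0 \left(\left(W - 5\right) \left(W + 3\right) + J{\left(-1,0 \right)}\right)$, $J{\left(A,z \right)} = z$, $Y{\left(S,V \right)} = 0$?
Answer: $8649$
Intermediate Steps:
$y{\left(W \right)} = 0$ ($y{\left(W \right)} = 0 \left(\left(W - 5\right) \left(W + 3\right) + 0\right) = 0 \left(\left(-5 + W\right) \left(3 + W\right) + 0\right) = 0 \left(-5 + W\right) \left(3 + W\right) = 0$)
$\left(y{\left(c{\left(-2,Y{\left(0,1 \right)} \right)} \right)} + 93\right)^{2} = \left(0 + 93\right)^{2} = 93^{2} = 8649$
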